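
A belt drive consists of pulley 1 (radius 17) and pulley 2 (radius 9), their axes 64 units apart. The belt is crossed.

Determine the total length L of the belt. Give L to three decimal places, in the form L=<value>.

crossed belt: β = asin((r1+r2)/C) = asin(26/64) = 23.9695°
wrap1 = wrap2 = π + 2β = 227.9390°
tangent length = C·cosβ = 58.4808
L = (r1+r2)·wrap + 2·C·cosβ = 26·3.9783 + 2·58.4808 = 220.3970

L=220.397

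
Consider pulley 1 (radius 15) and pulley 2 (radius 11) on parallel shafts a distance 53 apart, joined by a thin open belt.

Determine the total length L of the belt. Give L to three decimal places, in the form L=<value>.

L=187.983

open belt: β = asin((r2−r1)/C) = asin(-4/53) = -4.3283°
wrap1 = π − 2β = 188.6567°
wrap2 = π + 2β = 171.3433°
tangent length = C·cosβ = 52.8488
L = r1·wrap1 + r2·wrap2 + 2·C·cosβ = 15·3.2927 + 11·2.9905 + 2·52.8488 = 187.9834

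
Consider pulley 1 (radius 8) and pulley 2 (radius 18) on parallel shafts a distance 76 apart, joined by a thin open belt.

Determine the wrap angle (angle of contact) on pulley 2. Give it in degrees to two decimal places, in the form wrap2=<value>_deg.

wrap2=195.12_deg

open belt: β = asin((r2−r1)/C) = asin(10/76) = 7.5608°
wrap1 = π − 2β = 164.8783°
wrap2 = π + 2β = 195.1217°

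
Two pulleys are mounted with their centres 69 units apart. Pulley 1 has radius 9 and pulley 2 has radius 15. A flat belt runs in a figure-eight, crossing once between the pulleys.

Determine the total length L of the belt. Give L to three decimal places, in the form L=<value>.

crossed belt: β = asin((r1+r2)/C) = asin(24/69) = 20.3544°
wrap1 = wrap2 = π + 2β = 220.7088°
tangent length = C·cosβ = 64.6916
L = (r1+r2)·wrap + 2·C·cosβ = 24·3.8521 + 2·64.6916 = 221.8334

L=221.833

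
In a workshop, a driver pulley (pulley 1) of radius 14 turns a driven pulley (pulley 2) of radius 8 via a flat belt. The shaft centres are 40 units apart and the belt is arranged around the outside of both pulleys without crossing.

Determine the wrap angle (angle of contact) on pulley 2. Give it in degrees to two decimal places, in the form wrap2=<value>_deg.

open belt: β = asin((r2−r1)/C) = asin(-6/40) = -8.6269°
wrap1 = π − 2β = 197.2539°
wrap2 = π + 2β = 162.7461°

wrap2=162.75_deg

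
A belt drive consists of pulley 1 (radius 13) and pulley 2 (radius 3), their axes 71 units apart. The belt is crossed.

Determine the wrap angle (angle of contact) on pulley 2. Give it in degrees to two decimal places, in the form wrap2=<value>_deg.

crossed belt: β = asin((r1+r2)/C) = asin(16/71) = 13.0236°
wrap1 = wrap2 = π + 2β = 206.0472°

wrap2=206.05_deg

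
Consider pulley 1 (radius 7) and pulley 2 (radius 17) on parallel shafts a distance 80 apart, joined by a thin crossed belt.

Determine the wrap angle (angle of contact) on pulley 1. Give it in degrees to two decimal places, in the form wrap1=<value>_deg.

wrap1=214.92_deg

crossed belt: β = asin((r1+r2)/C) = asin(24/80) = 17.4576°
wrap1 = wrap2 = π + 2β = 214.9152°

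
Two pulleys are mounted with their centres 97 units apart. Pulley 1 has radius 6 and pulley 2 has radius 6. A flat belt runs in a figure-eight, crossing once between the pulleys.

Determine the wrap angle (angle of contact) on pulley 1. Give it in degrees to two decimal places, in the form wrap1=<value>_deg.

wrap1=194.21_deg

crossed belt: β = asin((r1+r2)/C) = asin(12/97) = 7.1063°
wrap1 = wrap2 = π + 2β = 194.2127°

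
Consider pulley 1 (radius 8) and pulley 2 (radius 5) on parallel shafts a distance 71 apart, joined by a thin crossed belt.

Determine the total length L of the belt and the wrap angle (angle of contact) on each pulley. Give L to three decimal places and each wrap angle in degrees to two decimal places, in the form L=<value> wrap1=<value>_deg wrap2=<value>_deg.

L=185.228 wrap1=201.10_deg wrap2=201.10_deg

crossed belt: β = asin((r1+r2)/C) = asin(13/71) = 10.5503°
wrap1 = wrap2 = π + 2β = 201.1006°
tangent length = C·cosβ = 69.7997
L = (r1+r2)·wrap + 2·C·cosβ = 13·3.5099 + 2·69.7997 = 185.2277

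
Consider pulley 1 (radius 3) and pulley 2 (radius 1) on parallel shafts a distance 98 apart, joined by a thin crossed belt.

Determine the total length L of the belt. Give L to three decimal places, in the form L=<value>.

L=208.730

crossed belt: β = asin((r1+r2)/C) = asin(4/98) = 2.3393°
wrap1 = wrap2 = π + 2β = 184.6785°
tangent length = C·cosβ = 97.9183
L = (r1+r2)·wrap + 2·C·cosβ = 4·3.2232 + 2·97.9183 = 208.7297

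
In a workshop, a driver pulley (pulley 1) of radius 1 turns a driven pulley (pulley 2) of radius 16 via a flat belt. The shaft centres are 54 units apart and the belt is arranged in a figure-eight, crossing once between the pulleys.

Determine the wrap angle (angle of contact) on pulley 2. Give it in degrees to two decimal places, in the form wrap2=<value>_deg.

crossed belt: β = asin((r1+r2)/C) = asin(17/54) = 18.3496°
wrap1 = wrap2 = π + 2β = 216.6993°

wrap2=216.70_deg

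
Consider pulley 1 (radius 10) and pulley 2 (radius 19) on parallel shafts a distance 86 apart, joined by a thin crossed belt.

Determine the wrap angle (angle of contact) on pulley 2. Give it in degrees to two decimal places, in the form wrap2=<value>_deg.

wrap2=219.41_deg

crossed belt: β = asin((r1+r2)/C) = asin(29/86) = 19.7069°
wrap1 = wrap2 = π + 2β = 219.4139°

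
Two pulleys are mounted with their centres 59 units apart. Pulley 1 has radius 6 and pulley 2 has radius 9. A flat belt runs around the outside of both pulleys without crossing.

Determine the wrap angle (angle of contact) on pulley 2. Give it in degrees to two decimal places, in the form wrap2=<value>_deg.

open belt: β = asin((r2−r1)/C) = asin(3/59) = 2.9146°
wrap1 = π − 2β = 174.1708°
wrap2 = π + 2β = 185.8292°

wrap2=185.83_deg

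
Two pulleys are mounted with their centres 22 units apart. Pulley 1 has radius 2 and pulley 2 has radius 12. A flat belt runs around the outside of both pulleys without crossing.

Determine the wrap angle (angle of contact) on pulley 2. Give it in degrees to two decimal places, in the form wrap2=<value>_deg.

wrap2=234.07_deg

open belt: β = asin((r2−r1)/C) = asin(10/22) = 27.0357°
wrap1 = π − 2β = 125.9286°
wrap2 = π + 2β = 234.0714°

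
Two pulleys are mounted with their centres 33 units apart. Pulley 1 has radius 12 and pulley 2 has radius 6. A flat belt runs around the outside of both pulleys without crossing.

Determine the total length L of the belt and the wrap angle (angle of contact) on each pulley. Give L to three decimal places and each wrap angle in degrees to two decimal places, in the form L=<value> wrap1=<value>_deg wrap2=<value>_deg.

open belt: β = asin((r2−r1)/C) = asin(-6/33) = -10.4757°
wrap1 = π − 2β = 200.9514°
wrap2 = π + 2β = 159.0486°
tangent length = C·cosβ = 32.4500
L = r1·wrap1 + r2·wrap2 + 2·C·cosβ = 12·3.5073 + 6·2.7759 + 2·32.4500 = 123.6426

L=123.643 wrap1=200.95_deg wrap2=159.05_deg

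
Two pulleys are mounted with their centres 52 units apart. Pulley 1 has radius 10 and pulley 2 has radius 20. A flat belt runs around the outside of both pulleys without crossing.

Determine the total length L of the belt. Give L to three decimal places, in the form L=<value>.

L=200.177

open belt: β = asin((r2−r1)/C) = asin(10/52) = 11.0875°
wrap1 = π − 2β = 157.8250°
wrap2 = π + 2β = 202.1750°
tangent length = C·cosβ = 51.0294
L = r1·wrap1 + r2·wrap2 + 2·C·cosβ = 10·2.7546 + 20·3.5286 + 2·51.0294 = 200.1769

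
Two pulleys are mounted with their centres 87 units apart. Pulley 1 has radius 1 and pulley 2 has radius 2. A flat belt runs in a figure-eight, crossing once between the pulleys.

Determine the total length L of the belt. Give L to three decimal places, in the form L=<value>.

crossed belt: β = asin((r1+r2)/C) = asin(3/87) = 1.9761°
wrap1 = wrap2 = π + 2β = 183.9522°
tangent length = C·cosβ = 86.9483
L = (r1+r2)·wrap + 2·C·cosβ = 3·3.2106 + 2·86.9483 = 183.5282

L=183.528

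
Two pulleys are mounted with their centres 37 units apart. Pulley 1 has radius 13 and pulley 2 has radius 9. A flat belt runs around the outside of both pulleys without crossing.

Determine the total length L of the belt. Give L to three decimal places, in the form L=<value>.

L=143.548

open belt: β = asin((r2−r1)/C) = asin(-4/37) = -6.2063°
wrap1 = π − 2β = 192.4125°
wrap2 = π + 2β = 167.5875°
tangent length = C·cosβ = 36.7831
L = r1·wrap1 + r2·wrap2 + 2·C·cosβ = 13·3.3582 + 9·2.9250 + 2·36.7831 = 143.5479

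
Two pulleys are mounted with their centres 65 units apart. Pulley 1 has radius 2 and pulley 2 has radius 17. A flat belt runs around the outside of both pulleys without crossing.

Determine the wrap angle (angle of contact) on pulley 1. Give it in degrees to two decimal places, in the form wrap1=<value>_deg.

open belt: β = asin((r2−r1)/C) = asin(15/65) = 13.3424°
wrap1 = π − 2β = 153.3153°
wrap2 = π + 2β = 206.6847°

wrap1=153.32_deg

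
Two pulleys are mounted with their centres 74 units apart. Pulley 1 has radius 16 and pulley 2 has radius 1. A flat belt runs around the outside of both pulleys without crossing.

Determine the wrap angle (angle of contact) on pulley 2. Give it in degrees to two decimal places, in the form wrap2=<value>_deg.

wrap2=156.61_deg

open belt: β = asin((r2−r1)/C) = asin(-15/74) = -11.6951°
wrap1 = π − 2β = 203.3901°
wrap2 = π + 2β = 156.6099°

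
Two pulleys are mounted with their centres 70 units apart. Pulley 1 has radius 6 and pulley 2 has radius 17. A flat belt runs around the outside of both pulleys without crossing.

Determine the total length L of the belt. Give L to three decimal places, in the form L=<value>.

open belt: β = asin((r2−r1)/C) = asin(11/70) = 9.0411°
wrap1 = π − 2β = 161.9178°
wrap2 = π + 2β = 198.0822°
tangent length = C·cosβ = 69.1303
L = r1·wrap1 + r2·wrap2 + 2·C·cosβ = 6·2.8260 + 17·3.4572 + 2·69.1303 = 213.9888

L=213.989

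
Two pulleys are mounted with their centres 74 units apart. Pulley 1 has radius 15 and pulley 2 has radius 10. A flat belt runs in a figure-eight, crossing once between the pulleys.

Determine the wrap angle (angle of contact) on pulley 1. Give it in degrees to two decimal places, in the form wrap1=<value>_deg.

wrap1=219.49_deg

crossed belt: β = asin((r1+r2)/C) = asin(25/74) = 19.7452°
wrap1 = wrap2 = π + 2β = 219.4904°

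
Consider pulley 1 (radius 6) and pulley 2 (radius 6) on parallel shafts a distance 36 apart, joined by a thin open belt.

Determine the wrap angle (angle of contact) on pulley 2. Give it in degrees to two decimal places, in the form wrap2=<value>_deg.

open belt: β = asin((r2−r1)/C) = asin(0/36) = 0.0000°
wrap1 = π − 2β = 180.0000°
wrap2 = π + 2β = 180.0000°

wrap2=180.00_deg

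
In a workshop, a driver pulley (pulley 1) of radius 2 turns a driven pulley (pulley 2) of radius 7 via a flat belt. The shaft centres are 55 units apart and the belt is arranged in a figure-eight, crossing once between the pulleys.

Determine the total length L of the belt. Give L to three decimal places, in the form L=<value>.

crossed belt: β = asin((r1+r2)/C) = asin(9/55) = 9.4180°
wrap1 = wrap2 = π + 2β = 198.8361°
tangent length = C·cosβ = 54.2586
L = (r1+r2)·wrap + 2·C·cosβ = 9·3.4703 + 2·54.2586 = 139.7504

L=139.750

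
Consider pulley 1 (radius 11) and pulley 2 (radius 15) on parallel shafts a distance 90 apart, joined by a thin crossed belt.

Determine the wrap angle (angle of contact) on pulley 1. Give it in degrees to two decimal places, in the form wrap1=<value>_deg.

wrap1=213.58_deg

crossed belt: β = asin((r1+r2)/C) = asin(26/90) = 16.7914°
wrap1 = wrap2 = π + 2β = 213.5829°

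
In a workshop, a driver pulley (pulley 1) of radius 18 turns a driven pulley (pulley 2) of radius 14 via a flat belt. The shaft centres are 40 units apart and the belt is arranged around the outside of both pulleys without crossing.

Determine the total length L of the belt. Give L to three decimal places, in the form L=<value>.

open belt: β = asin((r2−r1)/C) = asin(-4/40) = -5.7392°
wrap1 = π − 2β = 191.4783°
wrap2 = π + 2β = 168.5217°
tangent length = C·cosβ = 39.7995
L = r1·wrap1 + r2·wrap2 + 2·C·cosβ = 18·3.3419 + 14·2.9413 + 2·39.7995 = 180.9313

L=180.931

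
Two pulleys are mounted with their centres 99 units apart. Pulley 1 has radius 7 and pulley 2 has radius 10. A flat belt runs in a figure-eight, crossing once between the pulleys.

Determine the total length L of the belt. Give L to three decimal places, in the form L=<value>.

L=254.334

crossed belt: β = asin((r1+r2)/C) = asin(17/99) = 9.8877°
wrap1 = wrap2 = π + 2β = 199.7753°
tangent length = C·cosβ = 97.5295
L = (r1+r2)·wrap + 2·C·cosβ = 17·3.4867 + 2·97.5295 = 254.3335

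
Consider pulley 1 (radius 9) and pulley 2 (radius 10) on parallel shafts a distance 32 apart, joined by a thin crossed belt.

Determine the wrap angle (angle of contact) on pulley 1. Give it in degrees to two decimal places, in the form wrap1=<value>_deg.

wrap1=252.85_deg

crossed belt: β = asin((r1+r2)/C) = asin(19/32) = 36.4236°
wrap1 = wrap2 = π + 2β = 252.8471°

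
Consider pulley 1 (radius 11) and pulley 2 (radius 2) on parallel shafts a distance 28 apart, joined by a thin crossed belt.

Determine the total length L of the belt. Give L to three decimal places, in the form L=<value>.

L=102.993

crossed belt: β = asin((r1+r2)/C) = asin(13/28) = 27.6640°
wrap1 = wrap2 = π + 2β = 235.3280°
tangent length = C·cosβ = 24.7992
L = (r1+r2)·wrap + 2·C·cosβ = 13·4.1072 + 2·24.7992 = 102.9926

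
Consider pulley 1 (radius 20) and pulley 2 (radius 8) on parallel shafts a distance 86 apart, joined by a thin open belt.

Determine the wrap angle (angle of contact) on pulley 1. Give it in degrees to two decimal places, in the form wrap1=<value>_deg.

open belt: β = asin((r2−r1)/C) = asin(-12/86) = -8.0209°
wrap1 = π − 2β = 196.0419°
wrap2 = π + 2β = 163.9581°

wrap1=196.04_deg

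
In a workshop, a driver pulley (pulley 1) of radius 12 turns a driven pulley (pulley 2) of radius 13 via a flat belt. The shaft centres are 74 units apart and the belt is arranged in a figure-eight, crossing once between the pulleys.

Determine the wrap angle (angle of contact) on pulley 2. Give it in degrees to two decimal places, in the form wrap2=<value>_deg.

crossed belt: β = asin((r1+r2)/C) = asin(25/74) = 19.7452°
wrap1 = wrap2 = π + 2β = 219.4904°

wrap2=219.49_deg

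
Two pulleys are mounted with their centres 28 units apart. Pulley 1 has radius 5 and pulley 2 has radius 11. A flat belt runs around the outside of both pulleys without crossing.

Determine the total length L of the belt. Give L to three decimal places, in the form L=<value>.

L=107.556

open belt: β = asin((r2−r1)/C) = asin(6/28) = 12.3736°
wrap1 = π − 2β = 155.2527°
wrap2 = π + 2β = 204.7473°
tangent length = C·cosβ = 27.3496
L = r1·wrap1 + r2·wrap2 + 2·C·cosβ = 5·2.7097 + 11·3.5735 + 2·27.3496 = 107.5562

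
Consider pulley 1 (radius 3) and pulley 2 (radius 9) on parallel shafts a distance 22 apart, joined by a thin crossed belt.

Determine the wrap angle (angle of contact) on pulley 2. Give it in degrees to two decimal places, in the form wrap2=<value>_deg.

crossed belt: β = asin((r1+r2)/C) = asin(12/22) = 33.0557°
wrap1 = wrap2 = π + 2β = 246.1115°

wrap2=246.11_deg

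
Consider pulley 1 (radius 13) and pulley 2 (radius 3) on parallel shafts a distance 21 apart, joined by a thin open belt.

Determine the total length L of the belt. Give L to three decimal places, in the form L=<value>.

L=97.124

open belt: β = asin((r2−r1)/C) = asin(-10/21) = -28.4369°
wrap1 = π − 2β = 236.8738°
wrap2 = π + 2β = 123.1262°
tangent length = C·cosβ = 18.4662
L = r1·wrap1 + r2·wrap2 + 2·C·cosβ = 13·4.1342 + 3·2.1490 + 2·18.4662 = 97.1242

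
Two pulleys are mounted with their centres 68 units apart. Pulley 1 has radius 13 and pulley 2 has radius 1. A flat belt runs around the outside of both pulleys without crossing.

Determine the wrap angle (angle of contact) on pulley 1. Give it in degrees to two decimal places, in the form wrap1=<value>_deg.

wrap1=200.33_deg

open belt: β = asin((r2−r1)/C) = asin(-12/68) = -10.1642°
wrap1 = π − 2β = 200.3285°
wrap2 = π + 2β = 159.6715°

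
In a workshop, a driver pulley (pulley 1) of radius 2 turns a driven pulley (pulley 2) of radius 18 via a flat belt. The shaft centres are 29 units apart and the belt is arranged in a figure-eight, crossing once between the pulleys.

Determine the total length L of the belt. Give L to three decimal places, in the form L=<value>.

crossed belt: β = asin((r1+r2)/C) = asin(20/29) = 43.6028°
wrap1 = wrap2 = π + 2β = 267.2056°
tangent length = C·cosβ = 21.0000
L = (r1+r2)·wrap + 2·C·cosβ = 20·4.6636 + 2·21.0000 = 135.2724

L=135.272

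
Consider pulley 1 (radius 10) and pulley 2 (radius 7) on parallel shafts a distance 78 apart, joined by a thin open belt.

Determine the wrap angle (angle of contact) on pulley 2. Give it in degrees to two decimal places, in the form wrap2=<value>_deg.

wrap2=175.59_deg

open belt: β = asin((r2−r1)/C) = asin(-3/78) = -2.2042°
wrap1 = π − 2β = 184.4085°
wrap2 = π + 2β = 175.5915°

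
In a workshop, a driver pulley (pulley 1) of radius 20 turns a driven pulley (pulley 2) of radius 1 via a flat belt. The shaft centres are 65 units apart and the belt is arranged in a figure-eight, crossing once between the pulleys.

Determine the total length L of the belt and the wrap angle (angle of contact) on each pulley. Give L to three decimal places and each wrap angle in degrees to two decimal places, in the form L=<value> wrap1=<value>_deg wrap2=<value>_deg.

crossed belt: β = asin((r1+r2)/C) = asin(21/65) = 18.8491°
wrap1 = wrap2 = π + 2β = 217.6982°
tangent length = C·cosβ = 61.5142
L = (r1+r2)·wrap + 2·C·cosβ = 21·3.7996 + 2·61.5142 = 202.8190

L=202.819 wrap1=217.70_deg wrap2=217.70_deg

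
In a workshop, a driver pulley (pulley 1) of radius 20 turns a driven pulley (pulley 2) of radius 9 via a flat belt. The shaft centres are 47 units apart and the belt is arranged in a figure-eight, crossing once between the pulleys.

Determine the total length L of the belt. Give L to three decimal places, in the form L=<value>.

crossed belt: β = asin((r1+r2)/C) = asin(29/47) = 38.0989°
wrap1 = wrap2 = π + 2β = 256.1979°
tangent length = C·cosβ = 36.9865
L = (r1+r2)·wrap + 2·C·cosβ = 29·4.4715 + 2·36.9865 = 203.6464

L=203.646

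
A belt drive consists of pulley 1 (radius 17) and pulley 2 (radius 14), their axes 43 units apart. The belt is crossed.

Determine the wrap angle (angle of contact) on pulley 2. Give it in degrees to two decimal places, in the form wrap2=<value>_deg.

crossed belt: β = asin((r1+r2)/C) = asin(31/43) = 46.1313°
wrap1 = wrap2 = π + 2β = 272.2627°

wrap2=272.26_deg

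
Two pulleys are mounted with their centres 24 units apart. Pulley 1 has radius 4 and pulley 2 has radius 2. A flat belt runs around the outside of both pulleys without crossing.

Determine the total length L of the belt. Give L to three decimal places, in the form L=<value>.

open belt: β = asin((r2−r1)/C) = asin(-2/24) = -4.7802°
wrap1 = π − 2β = 189.5604°
wrap2 = π + 2β = 170.4396°
tangent length = C·cosβ = 23.9165
L = r1·wrap1 + r2·wrap2 + 2·C·cosβ = 4·3.3085 + 2·2.9747 + 2·23.9165 = 67.0163

L=67.016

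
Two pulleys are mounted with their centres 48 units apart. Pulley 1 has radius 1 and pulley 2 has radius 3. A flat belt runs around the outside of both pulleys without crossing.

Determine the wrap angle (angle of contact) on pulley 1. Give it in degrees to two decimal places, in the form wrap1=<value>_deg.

wrap1=175.22_deg

open belt: β = asin((r2−r1)/C) = asin(2/48) = 2.3880°
wrap1 = π − 2β = 175.2240°
wrap2 = π + 2β = 184.7760°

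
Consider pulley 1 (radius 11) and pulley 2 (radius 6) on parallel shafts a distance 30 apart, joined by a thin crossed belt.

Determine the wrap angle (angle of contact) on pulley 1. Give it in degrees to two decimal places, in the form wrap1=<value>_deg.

wrap1=249.04_deg

crossed belt: β = asin((r1+r2)/C) = asin(17/30) = 34.5181°
wrap1 = wrap2 = π + 2β = 249.0362°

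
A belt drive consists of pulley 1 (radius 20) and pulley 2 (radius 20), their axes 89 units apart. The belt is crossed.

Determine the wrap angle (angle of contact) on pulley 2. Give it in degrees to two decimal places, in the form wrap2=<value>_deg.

crossed belt: β = asin((r1+r2)/C) = asin(40/89) = 26.7076°
wrap1 = wrap2 = π + 2β = 233.4153°

wrap2=233.42_deg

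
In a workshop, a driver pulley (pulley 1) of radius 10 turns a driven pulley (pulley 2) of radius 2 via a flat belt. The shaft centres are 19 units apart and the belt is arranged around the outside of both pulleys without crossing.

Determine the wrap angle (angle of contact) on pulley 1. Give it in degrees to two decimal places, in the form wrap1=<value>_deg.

open belt: β = asin((r2−r1)/C) = asin(-8/19) = -24.9011°
wrap1 = π − 2β = 229.8021°
wrap2 = π + 2β = 130.1979°

wrap1=229.80_deg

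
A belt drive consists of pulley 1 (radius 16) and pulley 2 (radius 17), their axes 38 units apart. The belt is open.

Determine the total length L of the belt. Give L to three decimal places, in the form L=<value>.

open belt: β = asin((r2−r1)/C) = asin(1/38) = 1.5080°
wrap1 = π − 2β = 176.9841°
wrap2 = π + 2β = 183.0159°
tangent length = C·cosβ = 37.9868
L = r1·wrap1 + r2·wrap2 + 2·C·cosβ = 16·3.0890 + 17·3.1942 + 2·37.9868 = 179.6989

L=179.699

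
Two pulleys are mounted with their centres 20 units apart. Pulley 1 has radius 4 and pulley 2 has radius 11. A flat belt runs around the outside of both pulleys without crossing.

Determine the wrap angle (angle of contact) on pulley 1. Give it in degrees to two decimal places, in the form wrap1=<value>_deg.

open belt: β = asin((r2−r1)/C) = asin(7/20) = 20.4873°
wrap1 = π − 2β = 139.0254°
wrap2 = π + 2β = 220.9746°

wrap1=139.03_deg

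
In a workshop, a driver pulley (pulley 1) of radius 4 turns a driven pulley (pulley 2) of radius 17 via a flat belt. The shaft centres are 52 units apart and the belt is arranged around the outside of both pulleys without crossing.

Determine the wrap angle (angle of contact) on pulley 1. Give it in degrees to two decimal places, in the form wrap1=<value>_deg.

open belt: β = asin((r2−r1)/C) = asin(13/52) = 14.4775°
wrap1 = π − 2β = 151.0450°
wrap2 = π + 2β = 208.9550°

wrap1=151.04_deg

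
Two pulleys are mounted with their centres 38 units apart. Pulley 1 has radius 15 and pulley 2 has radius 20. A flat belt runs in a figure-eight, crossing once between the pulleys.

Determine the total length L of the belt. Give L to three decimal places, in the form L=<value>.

L=221.507

crossed belt: β = asin((r1+r2)/C) = asin(35/38) = 67.0805°
wrap1 = wrap2 = π + 2β = 314.1609°
tangent length = C·cosβ = 14.7986
L = (r1+r2)·wrap + 2·C·cosβ = 35·5.4831 + 2·14.7986 = 221.5073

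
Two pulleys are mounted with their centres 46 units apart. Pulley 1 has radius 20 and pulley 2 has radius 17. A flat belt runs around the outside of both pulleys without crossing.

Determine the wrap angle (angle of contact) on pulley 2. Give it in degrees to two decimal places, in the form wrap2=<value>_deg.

open belt: β = asin((r2−r1)/C) = asin(-3/46) = -3.7393°
wrap1 = π − 2β = 187.4787°
wrap2 = π + 2β = 172.5213°

wrap2=172.52_deg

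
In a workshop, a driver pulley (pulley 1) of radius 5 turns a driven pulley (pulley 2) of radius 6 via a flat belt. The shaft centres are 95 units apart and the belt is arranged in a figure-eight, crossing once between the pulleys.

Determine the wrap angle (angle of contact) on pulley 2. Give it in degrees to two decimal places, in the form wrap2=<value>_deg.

crossed belt: β = asin((r1+r2)/C) = asin(11/95) = 6.6492°
wrap1 = wrap2 = π + 2β = 193.2983°

wrap2=193.30_deg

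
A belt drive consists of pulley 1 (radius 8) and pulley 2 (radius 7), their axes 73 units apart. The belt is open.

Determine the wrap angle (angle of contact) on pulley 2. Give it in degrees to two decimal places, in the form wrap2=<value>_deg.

wrap2=178.43_deg

open belt: β = asin((r2−r1)/C) = asin(-1/73) = -0.7849°
wrap1 = π − 2β = 181.5698°
wrap2 = π + 2β = 178.4302°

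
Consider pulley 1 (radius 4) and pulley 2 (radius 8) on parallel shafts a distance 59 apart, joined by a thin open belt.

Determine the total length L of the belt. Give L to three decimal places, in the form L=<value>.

L=155.970

open belt: β = asin((r2−r1)/C) = asin(4/59) = 3.8874°
wrap1 = π − 2β = 172.2251°
wrap2 = π + 2β = 187.7749°
tangent length = C·cosβ = 58.8643
L = r1·wrap1 + r2·wrap2 + 2·C·cosβ = 4·3.0059 + 8·3.2773 + 2·58.8643 = 155.9704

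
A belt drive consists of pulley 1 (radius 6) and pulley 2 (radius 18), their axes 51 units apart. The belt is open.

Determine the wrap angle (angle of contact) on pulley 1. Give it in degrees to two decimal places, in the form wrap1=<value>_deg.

open belt: β = asin((r2−r1)/C) = asin(12/51) = 13.6090°
wrap1 = π − 2β = 152.7821°
wrap2 = π + 2β = 207.2179°

wrap1=152.78_deg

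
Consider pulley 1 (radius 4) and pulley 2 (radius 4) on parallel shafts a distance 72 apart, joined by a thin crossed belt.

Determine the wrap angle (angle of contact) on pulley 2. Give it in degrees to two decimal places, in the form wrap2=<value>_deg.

wrap2=192.76_deg

crossed belt: β = asin((r1+r2)/C) = asin(8/72) = 6.3794°
wrap1 = wrap2 = π + 2β = 192.7587°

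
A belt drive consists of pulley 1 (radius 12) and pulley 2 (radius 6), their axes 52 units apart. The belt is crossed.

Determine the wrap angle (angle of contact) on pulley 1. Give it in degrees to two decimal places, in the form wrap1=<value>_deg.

wrap1=220.50_deg

crossed belt: β = asin((r1+r2)/C) = asin(18/52) = 20.2522°
wrap1 = wrap2 = π + 2β = 220.5045°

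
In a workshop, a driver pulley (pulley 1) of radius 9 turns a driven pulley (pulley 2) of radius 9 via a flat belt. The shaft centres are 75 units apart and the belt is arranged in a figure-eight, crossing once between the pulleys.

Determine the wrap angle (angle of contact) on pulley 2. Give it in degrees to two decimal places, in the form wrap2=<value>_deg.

crossed belt: β = asin((r1+r2)/C) = asin(18/75) = 13.8865°
wrap1 = wrap2 = π + 2β = 207.7731°

wrap2=207.77_deg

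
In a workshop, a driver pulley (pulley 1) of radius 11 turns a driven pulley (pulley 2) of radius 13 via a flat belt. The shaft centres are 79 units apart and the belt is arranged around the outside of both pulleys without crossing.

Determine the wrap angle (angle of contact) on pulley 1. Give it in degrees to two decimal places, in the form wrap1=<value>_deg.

wrap1=177.10_deg

open belt: β = asin((r2−r1)/C) = asin(2/79) = 1.4507°
wrap1 = π − 2β = 177.0986°
wrap2 = π + 2β = 182.9014°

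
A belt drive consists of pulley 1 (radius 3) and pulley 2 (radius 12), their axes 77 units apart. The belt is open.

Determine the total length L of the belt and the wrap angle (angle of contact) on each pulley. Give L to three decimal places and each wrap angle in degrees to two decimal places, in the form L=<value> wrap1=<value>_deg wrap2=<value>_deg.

open belt: β = asin((r2−r1)/C) = asin(9/77) = 6.7123°
wrap1 = π − 2β = 166.5755°
wrap2 = π + 2β = 193.4245°
tangent length = C·cosβ = 76.4722
L = r1·wrap1 + r2·wrap2 + 2·C·cosβ = 3·2.9073 + 12·3.3759 + 2·76.4722 = 202.1770

L=202.177 wrap1=166.58_deg wrap2=193.42_deg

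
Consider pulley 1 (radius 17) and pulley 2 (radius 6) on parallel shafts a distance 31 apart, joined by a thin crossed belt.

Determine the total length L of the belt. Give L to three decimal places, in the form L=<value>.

crossed belt: β = asin((r1+r2)/C) = asin(23/31) = 47.8966°
wrap1 = wrap2 = π + 2β = 275.7931°
tangent length = C·cosβ = 20.7846
L = (r1+r2)·wrap + 2·C·cosβ = 23·4.8135 + 2·20.7846 = 152.2797

L=152.280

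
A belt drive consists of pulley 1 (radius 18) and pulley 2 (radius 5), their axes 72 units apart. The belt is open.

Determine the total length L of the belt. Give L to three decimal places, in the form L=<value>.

L=218.610

open belt: β = asin((r2−r1)/C) = asin(-13/72) = -10.4021°
wrap1 = π − 2β = 200.8042°
wrap2 = π + 2β = 159.1958°
tangent length = C·cosβ = 70.8167
L = r1·wrap1 + r2·wrap2 + 2·C·cosβ = 18·3.5047 + 5·2.7785 + 2·70.8167 = 218.6103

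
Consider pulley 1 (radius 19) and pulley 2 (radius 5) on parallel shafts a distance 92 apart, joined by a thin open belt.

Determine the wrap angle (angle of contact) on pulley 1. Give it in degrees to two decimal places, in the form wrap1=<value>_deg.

wrap1=197.51_deg

open belt: β = asin((r2−r1)/C) = asin(-14/92) = -8.7529°
wrap1 = π − 2β = 197.5059°
wrap2 = π + 2β = 162.4941°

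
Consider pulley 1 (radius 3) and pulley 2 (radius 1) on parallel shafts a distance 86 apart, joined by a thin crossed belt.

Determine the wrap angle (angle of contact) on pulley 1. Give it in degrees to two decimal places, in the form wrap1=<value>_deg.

crossed belt: β = asin((r1+r2)/C) = asin(4/86) = 2.6659°
wrap1 = wrap2 = π + 2β = 185.3318°

wrap1=185.33_deg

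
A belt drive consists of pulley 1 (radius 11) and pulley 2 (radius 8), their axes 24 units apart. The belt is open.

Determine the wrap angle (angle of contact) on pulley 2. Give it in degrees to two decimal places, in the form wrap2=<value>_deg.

wrap2=165.64_deg

open belt: β = asin((r2−r1)/C) = asin(-3/24) = -7.1808°
wrap1 = π − 2β = 194.3615°
wrap2 = π + 2β = 165.6385°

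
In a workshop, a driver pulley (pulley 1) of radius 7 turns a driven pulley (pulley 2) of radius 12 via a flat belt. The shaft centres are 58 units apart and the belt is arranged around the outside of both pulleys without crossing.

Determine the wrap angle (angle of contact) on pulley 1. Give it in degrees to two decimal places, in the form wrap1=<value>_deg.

open belt: β = asin((r2−r1)/C) = asin(5/58) = 4.9454°
wrap1 = π − 2β = 170.1091°
wrap2 = π + 2β = 189.8909°

wrap1=170.11_deg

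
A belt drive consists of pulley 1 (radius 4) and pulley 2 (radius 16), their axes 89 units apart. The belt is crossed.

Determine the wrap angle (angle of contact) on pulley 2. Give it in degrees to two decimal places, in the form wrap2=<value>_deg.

crossed belt: β = asin((r1+r2)/C) = asin(20/89) = 12.9864°
wrap1 = wrap2 = π + 2β = 205.9727°

wrap2=205.97_deg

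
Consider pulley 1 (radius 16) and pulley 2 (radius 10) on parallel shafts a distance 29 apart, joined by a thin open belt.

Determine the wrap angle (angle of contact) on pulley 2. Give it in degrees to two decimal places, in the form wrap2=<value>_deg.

wrap2=156.12_deg

open belt: β = asin((r2−r1)/C) = asin(-6/29) = -11.9405°
wrap1 = π − 2β = 203.8811°
wrap2 = π + 2β = 156.1189°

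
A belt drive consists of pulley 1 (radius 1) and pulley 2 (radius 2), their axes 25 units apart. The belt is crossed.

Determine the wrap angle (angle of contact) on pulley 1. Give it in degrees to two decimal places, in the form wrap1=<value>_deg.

crossed belt: β = asin((r1+r2)/C) = asin(3/25) = 6.8921°
wrap1 = wrap2 = π + 2β = 193.7842°

wrap1=193.78_deg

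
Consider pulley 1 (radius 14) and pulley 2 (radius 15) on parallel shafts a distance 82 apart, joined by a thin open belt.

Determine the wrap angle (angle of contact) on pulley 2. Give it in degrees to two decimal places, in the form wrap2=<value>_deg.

open belt: β = asin((r2−r1)/C) = asin(1/82) = 0.6987°
wrap1 = π − 2β = 178.6025°
wrap2 = π + 2β = 181.3975°

wrap2=181.40_deg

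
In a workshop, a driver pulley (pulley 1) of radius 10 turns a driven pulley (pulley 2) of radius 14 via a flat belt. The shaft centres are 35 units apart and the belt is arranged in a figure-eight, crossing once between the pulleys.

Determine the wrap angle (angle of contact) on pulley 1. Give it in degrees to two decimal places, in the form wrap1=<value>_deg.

wrap1=266.58_deg

crossed belt: β = asin((r1+r2)/C) = asin(24/35) = 43.2918°
wrap1 = wrap2 = π + 2β = 266.5836°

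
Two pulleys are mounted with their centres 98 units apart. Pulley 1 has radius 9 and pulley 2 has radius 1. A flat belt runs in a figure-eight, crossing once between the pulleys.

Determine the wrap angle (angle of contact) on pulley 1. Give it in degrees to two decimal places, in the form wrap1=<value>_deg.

crossed belt: β = asin((r1+r2)/C) = asin(10/98) = 5.8567°
wrap1 = wrap2 = π + 2β = 191.7134°

wrap1=191.71_deg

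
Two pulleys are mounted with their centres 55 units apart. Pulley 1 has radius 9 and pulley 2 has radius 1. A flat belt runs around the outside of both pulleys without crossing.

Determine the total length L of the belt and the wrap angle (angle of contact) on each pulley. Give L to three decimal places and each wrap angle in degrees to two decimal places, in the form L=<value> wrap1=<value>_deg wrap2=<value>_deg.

open belt: β = asin((r2−r1)/C) = asin(-8/55) = -8.3636°
wrap1 = π − 2β = 196.7272°
wrap2 = π + 2β = 163.2728°
tangent length = C·cosβ = 54.4151
L = r1·wrap1 + r2·wrap2 + 2·C·cosβ = 9·3.4335 + 1·2.8496 + 2·54.4151 = 142.5816

L=142.582 wrap1=196.73_deg wrap2=163.27_deg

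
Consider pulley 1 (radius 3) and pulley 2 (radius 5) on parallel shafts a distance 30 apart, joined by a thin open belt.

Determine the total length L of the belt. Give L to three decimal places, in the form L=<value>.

open belt: β = asin((r2−r1)/C) = asin(2/30) = 3.8226°
wrap1 = π − 2β = 172.3549°
wrap2 = π + 2β = 187.6451°
tangent length = C·cosβ = 29.9333
L = r1·wrap1 + r2·wrap2 + 2·C·cosβ = 3·3.0082 + 5·3.2750 + 2·29.9333 = 85.2661

L=85.266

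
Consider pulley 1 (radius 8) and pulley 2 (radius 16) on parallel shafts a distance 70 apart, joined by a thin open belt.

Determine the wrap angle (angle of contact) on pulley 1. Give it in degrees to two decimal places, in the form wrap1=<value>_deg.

open belt: β = asin((r2−r1)/C) = asin(8/70) = 6.5624°
wrap1 = π − 2β = 166.8751°
wrap2 = π + 2β = 193.1249°

wrap1=166.88_deg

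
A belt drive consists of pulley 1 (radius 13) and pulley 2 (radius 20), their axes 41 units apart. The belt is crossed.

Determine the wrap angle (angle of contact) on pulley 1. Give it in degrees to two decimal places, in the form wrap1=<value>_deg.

wrap1=287.20_deg

crossed belt: β = asin((r1+r2)/C) = asin(33/41) = 53.5985°
wrap1 = wrap2 = π + 2β = 287.1970°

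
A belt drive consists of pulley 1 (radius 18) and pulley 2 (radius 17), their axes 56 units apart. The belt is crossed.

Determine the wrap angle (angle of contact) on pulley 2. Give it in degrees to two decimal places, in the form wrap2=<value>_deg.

crossed belt: β = asin((r1+r2)/C) = asin(35/56) = 38.6822°
wrap1 = wrap2 = π + 2β = 257.3644°

wrap2=257.36_deg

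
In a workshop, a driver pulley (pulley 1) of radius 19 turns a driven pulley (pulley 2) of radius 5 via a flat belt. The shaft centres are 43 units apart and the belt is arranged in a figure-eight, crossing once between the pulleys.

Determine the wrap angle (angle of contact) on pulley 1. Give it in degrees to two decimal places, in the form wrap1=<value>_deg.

wrap1=247.85_deg

crossed belt: β = asin((r1+r2)/C) = asin(24/43) = 33.9272°
wrap1 = wrap2 = π + 2β = 247.8545°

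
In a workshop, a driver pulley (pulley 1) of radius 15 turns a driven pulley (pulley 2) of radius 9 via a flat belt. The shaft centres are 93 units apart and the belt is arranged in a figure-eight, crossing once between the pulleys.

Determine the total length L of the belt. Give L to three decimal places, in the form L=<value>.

crossed belt: β = asin((r1+r2)/C) = asin(24/93) = 14.9552°
wrap1 = wrap2 = π + 2β = 209.9105°
tangent length = C·cosβ = 89.8499
L = (r1+r2)·wrap + 2·C·cosβ = 24·3.6636 + 2·89.8499 = 267.6269

L=267.627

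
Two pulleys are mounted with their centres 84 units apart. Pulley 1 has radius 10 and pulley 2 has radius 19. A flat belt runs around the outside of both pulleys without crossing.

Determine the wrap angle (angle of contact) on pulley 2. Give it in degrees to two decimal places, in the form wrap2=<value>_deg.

wrap2=192.30_deg

open belt: β = asin((r2−r1)/C) = asin(9/84) = 6.1506°
wrap1 = π − 2β = 167.6987°
wrap2 = π + 2β = 192.3013°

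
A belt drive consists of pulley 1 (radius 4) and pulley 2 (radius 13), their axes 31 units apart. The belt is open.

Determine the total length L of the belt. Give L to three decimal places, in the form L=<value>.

open belt: β = asin((r2−r1)/C) = asin(9/31) = 16.8773°
wrap1 = π − 2β = 146.2455°
wrap2 = π + 2β = 213.7545°
tangent length = C·cosβ = 29.6648
L = r1·wrap1 + r2·wrap2 + 2·C·cosβ = 4·2.5525 + 13·3.7307 + 2·29.6648 = 118.0388

L=118.039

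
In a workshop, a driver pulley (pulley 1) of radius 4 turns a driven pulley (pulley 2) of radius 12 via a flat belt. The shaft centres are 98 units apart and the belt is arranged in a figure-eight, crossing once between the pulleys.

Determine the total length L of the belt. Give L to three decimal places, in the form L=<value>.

crossed belt: β = asin((r1+r2)/C) = asin(16/98) = 9.3965°
wrap1 = wrap2 = π + 2β = 198.7930°
tangent length = C·cosβ = 96.6851
L = (r1+r2)·wrap + 2·C·cosβ = 16·3.4696 + 2·96.6851 = 248.8836

L=248.884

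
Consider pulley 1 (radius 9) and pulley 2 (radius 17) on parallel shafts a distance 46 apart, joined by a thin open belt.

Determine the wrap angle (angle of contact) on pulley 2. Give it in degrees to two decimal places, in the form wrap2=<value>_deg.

open belt: β = asin((r2−r1)/C) = asin(8/46) = 10.0154°
wrap1 = π − 2β = 159.9692°
wrap2 = π + 2β = 200.0308°

wrap2=200.03_deg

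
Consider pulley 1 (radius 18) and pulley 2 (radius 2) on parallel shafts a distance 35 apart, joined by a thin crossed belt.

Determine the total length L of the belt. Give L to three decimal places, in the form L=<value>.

crossed belt: β = asin((r1+r2)/C) = asin(20/35) = 34.8499°
wrap1 = wrap2 = π + 2β = 249.6998°
tangent length = C·cosβ = 28.7228
L = (r1+r2)·wrap + 2·C·cosβ = 20·4.3581 + 2·28.7228 = 144.6073

L=144.607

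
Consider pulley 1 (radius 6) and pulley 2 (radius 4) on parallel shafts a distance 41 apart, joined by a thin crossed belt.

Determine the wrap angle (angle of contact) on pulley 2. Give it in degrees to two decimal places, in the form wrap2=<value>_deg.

crossed belt: β = asin((r1+r2)/C) = asin(10/41) = 14.1170°
wrap1 = wrap2 = π + 2β = 208.2340°

wrap2=208.23_deg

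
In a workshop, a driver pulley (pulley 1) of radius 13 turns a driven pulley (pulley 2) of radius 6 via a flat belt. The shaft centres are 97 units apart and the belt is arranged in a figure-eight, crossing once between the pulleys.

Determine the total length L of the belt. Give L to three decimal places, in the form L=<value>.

L=257.424

crossed belt: β = asin((r1+r2)/C) = asin(19/97) = 11.2959°
wrap1 = wrap2 = π + 2β = 202.5918°
tangent length = C·cosβ = 95.1210
L = (r1+r2)·wrap + 2·C·cosβ = 19·3.5359 + 2·95.1210 = 257.4239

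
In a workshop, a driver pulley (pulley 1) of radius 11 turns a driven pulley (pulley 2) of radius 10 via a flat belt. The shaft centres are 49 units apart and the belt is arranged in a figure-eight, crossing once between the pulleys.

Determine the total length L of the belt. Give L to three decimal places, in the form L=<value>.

crossed belt: β = asin((r1+r2)/C) = asin(21/49) = 25.3769°
wrap1 = wrap2 = π + 2β = 230.7539°
tangent length = C·cosβ = 44.2719
L = (r1+r2)·wrap + 2·C·cosβ = 21·4.0274 + 2·44.2719 = 173.1195

L=173.119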